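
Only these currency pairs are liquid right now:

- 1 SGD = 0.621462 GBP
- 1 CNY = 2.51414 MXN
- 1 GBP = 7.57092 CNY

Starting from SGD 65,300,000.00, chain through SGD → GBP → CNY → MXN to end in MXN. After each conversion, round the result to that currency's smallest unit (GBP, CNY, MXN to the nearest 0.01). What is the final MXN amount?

SGD 65,300,000.00 × 0.621462 = GBP 40,581,468.60
GBP 40,581,468.60 × 7.57092 = CNY 307,239,052.25
CNY 307,239,052.25 × 2.51414 = MXN 772,441,990.82

MXN 772,441,990.82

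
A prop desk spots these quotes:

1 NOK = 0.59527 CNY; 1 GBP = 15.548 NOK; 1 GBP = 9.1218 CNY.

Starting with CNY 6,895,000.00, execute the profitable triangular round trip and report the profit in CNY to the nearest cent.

Profitable loop is CNY → GBP → NOK → CNY:
CNY 6,895,000.00 ÷ 9.1218 = GBP 755,881.51
GBP 755,881.51 × 15.548 = NOK 11,752,445.79
NOK 11,752,445.79 × 0.59527 = CNY 6,995,878.40
Profit = CNY 6,995,878.40 − CNY 6,895,000.00

Profit: CNY 100,878.40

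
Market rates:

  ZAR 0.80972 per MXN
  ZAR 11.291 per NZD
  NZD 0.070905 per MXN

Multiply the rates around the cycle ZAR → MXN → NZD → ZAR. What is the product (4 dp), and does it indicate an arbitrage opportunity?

Around ZAR → MXN → NZD → ZAR: 1 ÷ 0.80972 × 0.070905 × 11.291 = 0.988722
Product < 1; profitable direction is ZAR → NZD → MXN → ZAR.

0.9887 (arbitrage exists)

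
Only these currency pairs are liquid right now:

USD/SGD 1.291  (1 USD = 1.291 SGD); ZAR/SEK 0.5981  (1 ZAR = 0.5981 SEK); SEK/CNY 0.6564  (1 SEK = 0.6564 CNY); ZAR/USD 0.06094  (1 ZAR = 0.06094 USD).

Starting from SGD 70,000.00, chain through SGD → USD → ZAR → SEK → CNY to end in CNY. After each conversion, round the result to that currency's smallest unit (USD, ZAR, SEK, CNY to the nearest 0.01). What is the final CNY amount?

SGD 70,000.00 ÷ 1.291 = USD 54,221.53
USD 54,221.53 ÷ 0.06094 = ZAR 889,752.71
ZAR 889,752.71 × 0.5981 = SEK 532,161.10
SEK 532,161.10 × 0.6564 = CNY 349,310.55

CNY 349,310.55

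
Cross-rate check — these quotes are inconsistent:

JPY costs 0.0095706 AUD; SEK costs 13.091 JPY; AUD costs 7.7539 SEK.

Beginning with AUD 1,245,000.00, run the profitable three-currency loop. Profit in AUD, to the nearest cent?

Profitable loop is AUD → JPY → SEK → AUD:
AUD 1,245,000.00 ÷ 0.0095706 = JPY 130,085,888
JPY 130,085,888 ÷ 13.091 = SEK 9,937,047.44
SEK 9,937,047.44 ÷ 7.7539 = AUD 1,281,554.76
Profit = AUD 1,281,554.76 − AUD 1,245,000.00

Profit: AUD 36,554.76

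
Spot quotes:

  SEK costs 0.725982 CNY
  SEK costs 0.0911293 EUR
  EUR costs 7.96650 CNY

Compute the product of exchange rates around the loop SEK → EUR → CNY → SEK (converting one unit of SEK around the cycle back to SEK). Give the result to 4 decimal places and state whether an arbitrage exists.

Around SEK → EUR → CNY → SEK: 1 × 0.0911293 × 7.96650 ÷ 0.725982 = 0.999999
Product ≈ 1 (deviation 0.000%, within rounding noise).

1.0000 (no arbitrage)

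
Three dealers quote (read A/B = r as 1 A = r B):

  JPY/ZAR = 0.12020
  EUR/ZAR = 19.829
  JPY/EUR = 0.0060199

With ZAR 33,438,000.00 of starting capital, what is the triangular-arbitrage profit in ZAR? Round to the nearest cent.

Profit: ZAR 232,895.84

Profitable loop is ZAR → EUR → JPY → ZAR:
ZAR 33,438,000.00 ÷ 19.829 = EUR 1,686,318.02
EUR 1,686,318.02 ÷ 0.0060199 = JPY 280,123,925
JPY 280,123,925 × 0.12020 = ZAR 33,670,895.84
Profit = ZAR 33,670,895.84 − ZAR 33,438,000.00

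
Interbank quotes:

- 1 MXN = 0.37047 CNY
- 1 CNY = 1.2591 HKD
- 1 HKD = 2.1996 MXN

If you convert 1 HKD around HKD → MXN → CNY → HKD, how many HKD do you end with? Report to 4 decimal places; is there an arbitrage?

Around HKD → MXN → CNY → HKD: 1 × 2.1996 × 0.37047 × 1.2591 = 1.026023
Product > 1; profitable direction is HKD → MXN → CNY → HKD.

1.0260 (arbitrage exists)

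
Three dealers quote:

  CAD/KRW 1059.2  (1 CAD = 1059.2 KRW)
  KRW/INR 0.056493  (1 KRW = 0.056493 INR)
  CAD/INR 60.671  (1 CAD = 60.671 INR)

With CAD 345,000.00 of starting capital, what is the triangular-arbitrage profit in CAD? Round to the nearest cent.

Profitable loop is CAD → INR → KRW → CAD:
CAD 345,000.00 × 60.671 = INR 20,931,495.00
INR 20,931,495.00 ÷ 0.056493 = KRW 370,514,843
KRW 370,514,843 ÷ 1059.2 = CAD 349,806.31
Profit = CAD 349,806.31 − CAD 345,000.00

Profit: CAD 4,806.31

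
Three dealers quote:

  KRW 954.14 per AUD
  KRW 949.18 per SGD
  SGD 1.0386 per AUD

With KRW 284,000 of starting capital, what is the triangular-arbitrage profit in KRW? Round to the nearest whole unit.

Profitable loop is KRW → AUD → SGD → KRW:
KRW 284,000 ÷ 954.14 = AUD 297.65
AUD 297.65 × 1.0386 = SGD 309.14
SGD 309.14 × 949.18 = KRW 293,429
Profit = KRW 293,429 − KRW 284,000

Profit: KRW 9,429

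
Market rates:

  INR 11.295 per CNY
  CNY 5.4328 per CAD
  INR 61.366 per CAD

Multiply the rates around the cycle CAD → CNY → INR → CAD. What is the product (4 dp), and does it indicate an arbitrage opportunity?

Around CAD → CNY → INR → CAD: 1 × 5.4328 × 11.295 ÷ 61.366 = 0.999959
Product ≈ 1 (deviation 0.004%, within rounding noise).

1.0000 (no arbitrage)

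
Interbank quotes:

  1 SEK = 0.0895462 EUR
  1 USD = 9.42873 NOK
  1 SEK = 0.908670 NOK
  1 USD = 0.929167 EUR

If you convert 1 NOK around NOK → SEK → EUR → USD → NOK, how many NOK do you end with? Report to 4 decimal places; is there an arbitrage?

1.0000 (no arbitrage)

Around NOK → SEK → EUR → USD → NOK: 1 ÷ 0.908670 × 0.0895462 ÷ 0.929167 × 9.42873 = 1.000001
Product ≈ 1 (deviation 0.000%, within rounding noise).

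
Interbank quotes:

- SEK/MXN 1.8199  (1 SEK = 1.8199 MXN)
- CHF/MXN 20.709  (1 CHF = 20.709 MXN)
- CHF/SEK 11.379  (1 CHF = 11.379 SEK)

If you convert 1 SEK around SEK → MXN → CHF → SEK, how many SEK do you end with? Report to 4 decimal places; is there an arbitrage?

1.0000 (no arbitrage)

Around SEK → MXN → CHF → SEK: 1 × 1.8199 ÷ 20.709 × 11.379 = 0.999983
Product ≈ 1 (deviation 0.002%, within rounding noise).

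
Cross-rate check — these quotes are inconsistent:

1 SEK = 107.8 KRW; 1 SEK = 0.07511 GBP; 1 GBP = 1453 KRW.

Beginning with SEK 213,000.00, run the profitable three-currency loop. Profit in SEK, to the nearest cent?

Profit: SEK 2,637.47

Profitable loop is SEK → GBP → KRW → SEK:
SEK 213,000.00 × 0.07511 = GBP 15,998.43
GBP 15,998.43 × 1453 = KRW 23,245,719
KRW 23,245,719 ÷ 107.8 = SEK 215,637.47
Profit = SEK 215,637.47 − SEK 213,000.00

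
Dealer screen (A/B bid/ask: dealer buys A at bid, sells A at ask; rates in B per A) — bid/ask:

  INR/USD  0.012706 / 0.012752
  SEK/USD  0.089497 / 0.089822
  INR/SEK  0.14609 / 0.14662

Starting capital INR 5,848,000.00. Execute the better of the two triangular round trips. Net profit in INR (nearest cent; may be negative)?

Best loop INR → SEK → USD → INR:
INR 5,848,000.00 × 0.14609 (sell INR at bid) = SEK 854,334.32
SEK 854,334.32 × 0.089497 (sell SEK at bid) = USD 76,460.36
USD 76,460.36 ÷ 0.012752 (buy INR at ask) = INR 5,995,950.33

Net profit: INR 147,950.33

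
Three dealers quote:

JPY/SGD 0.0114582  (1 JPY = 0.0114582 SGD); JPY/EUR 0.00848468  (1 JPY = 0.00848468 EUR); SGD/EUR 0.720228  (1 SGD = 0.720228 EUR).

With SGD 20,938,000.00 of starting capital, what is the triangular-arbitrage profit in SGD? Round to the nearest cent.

Profitable loop is SGD → JPY → EUR → SGD:
SGD 20,938,000.00 ÷ 0.0114582 = JPY 1,827,337,627
JPY 1,827,337,627 × 0.00848468 = EUR 15,504,375.02
EUR 15,504,375.02 ÷ 0.720228 = SGD 21,527,037.30
Profit = SGD 21,527,037.30 − SGD 20,938,000.00

Profit: SGD 589,037.30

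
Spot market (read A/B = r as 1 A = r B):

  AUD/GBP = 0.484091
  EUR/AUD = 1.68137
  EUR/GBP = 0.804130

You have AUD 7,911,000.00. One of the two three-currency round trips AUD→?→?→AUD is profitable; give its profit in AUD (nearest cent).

Profit: AUD 96,471.88

Profitable loop is AUD → GBP → EUR → AUD:
AUD 7,911,000.00 × 0.484091 = GBP 3,829,643.90
GBP 3,829,643.90 ÷ 0.804130 = EUR 4,762,468.63
EUR 4,762,468.63 × 1.68137 = AUD 8,007,471.88
Profit = AUD 8,007,471.88 − AUD 7,911,000.00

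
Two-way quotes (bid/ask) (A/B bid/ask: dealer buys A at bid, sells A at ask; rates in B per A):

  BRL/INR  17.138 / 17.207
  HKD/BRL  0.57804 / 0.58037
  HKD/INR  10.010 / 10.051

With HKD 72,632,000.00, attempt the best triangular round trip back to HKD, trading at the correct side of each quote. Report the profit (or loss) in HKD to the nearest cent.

Best loop HKD → INR → BRL → HKD:
HKD 72,632,000.00 × 10.010 (sell HKD at bid) = INR 727,046,320.00
INR 727,046,320.00 ÷ 17.207 (buy BRL at ask) = BRL 42,252,938.92
BRL 42,252,938.92 ÷ 0.58037 (buy HKD at ask) = HKD 72,803,451.11

Net profit: HKD 171,451.11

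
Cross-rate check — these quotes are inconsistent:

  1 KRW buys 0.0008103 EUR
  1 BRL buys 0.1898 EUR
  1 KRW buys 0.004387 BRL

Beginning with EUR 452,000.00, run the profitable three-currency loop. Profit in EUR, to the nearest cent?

Profitable loop is EUR → KRW → BRL → EUR:
EUR 452,000.00 ÷ 0.0008103 = KRW 557,818,092
KRW 557,818,092 × 0.004387 = BRL 2,447,147.97
BRL 2,447,147.97 × 0.1898 = EUR 464,468.68
Profit = EUR 464,468.68 − EUR 452,000.00

Profit: EUR 12,468.68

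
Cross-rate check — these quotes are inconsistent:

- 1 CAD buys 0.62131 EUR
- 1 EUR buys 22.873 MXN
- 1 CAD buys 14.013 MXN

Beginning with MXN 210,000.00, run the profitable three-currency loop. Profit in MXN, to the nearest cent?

Profit: MXN 2,970.60

Profitable loop is MXN → CAD → EUR → MXN:
MXN 210,000.00 ÷ 14.013 = CAD 14,986.08
CAD 14,986.08 × 0.62131 = EUR 9,311.00
EUR 9,311.00 × 22.873 = MXN 212,970.60
Profit = MXN 212,970.60 − MXN 210,000.00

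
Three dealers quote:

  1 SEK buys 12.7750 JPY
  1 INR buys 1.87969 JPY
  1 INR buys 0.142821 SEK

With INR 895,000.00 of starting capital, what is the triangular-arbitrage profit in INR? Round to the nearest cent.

Profit: INR 27,053.85

Profitable loop is INR → JPY → SEK → INR:
INR 895,000.00 × 1.87969 = JPY 1,682,323
JPY 1,682,323 ÷ 12.7750 = SEK 131,688.65
SEK 131,688.65 ÷ 0.142821 = INR 922,053.85
Profit = INR 922,053.85 − INR 895,000.00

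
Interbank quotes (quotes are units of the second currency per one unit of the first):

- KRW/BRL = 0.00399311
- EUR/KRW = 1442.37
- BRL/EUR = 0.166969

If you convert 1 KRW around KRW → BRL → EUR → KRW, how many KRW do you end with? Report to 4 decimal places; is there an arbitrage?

Around KRW → BRL → EUR → KRW: 1 × 0.00399311 × 0.166969 × 1442.37 = 0.961665
Product < 1; profitable direction is KRW → EUR → BRL → KRW.

0.9617 (arbitrage exists)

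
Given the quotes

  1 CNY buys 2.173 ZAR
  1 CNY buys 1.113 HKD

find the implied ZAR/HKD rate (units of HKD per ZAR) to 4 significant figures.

1 ZAR ÷ 2.173 = 0.460193 CNY
0.460193 CNY × 1.113 = 0.512195 HKD

ZAR/HKD = 0.5122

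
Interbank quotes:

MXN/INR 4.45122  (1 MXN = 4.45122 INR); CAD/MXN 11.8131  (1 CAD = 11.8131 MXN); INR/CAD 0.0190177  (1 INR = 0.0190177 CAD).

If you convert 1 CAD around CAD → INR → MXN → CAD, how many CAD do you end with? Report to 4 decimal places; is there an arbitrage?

Around CAD → INR → MXN → CAD: 1 ÷ 0.0190177 ÷ 4.45122 ÷ 11.8131 = 0.999998
Product ≈ 1 (deviation 0.000%, within rounding noise).

1.0000 (no arbitrage)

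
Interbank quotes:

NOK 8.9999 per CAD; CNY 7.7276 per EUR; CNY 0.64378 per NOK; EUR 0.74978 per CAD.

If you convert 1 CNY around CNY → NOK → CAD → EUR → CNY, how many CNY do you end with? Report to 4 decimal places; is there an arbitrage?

1.0000 (no arbitrage)

Around CNY → NOK → CAD → EUR → CNY: 1 ÷ 0.64378 ÷ 8.9999 × 0.74978 × 7.7276 = 1.000008
Product ≈ 1 (deviation 0.001%, within rounding noise).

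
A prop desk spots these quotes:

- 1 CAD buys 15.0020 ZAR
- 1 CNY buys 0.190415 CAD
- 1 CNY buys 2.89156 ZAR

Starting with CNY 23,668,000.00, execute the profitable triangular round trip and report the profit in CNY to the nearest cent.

Profit: CNY 289,607.79

Profitable loop is CNY → ZAR → CAD → CNY:
CNY 23,668,000.00 × 2.89156 = ZAR 68,437,442.08
ZAR 68,437,442.08 ÷ 15.0020 = CAD 4,561,887.89
CAD 4,561,887.89 ÷ 0.190415 = CNY 23,957,607.79
Profit = CNY 23,957,607.79 − CNY 23,668,000.00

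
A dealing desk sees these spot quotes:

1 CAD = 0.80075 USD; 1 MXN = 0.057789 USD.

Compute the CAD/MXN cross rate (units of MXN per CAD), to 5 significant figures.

CAD/MXN = 13.856

1 CAD × 0.80075 = 0.80075 USD
0.80075 USD ÷ 0.057789 = 13.8564 MXN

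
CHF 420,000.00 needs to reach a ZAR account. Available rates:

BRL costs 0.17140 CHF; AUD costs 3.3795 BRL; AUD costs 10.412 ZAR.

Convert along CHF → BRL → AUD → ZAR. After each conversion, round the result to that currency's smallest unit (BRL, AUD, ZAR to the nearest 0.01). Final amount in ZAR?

ZAR 7,549,534.63

CHF 420,000.00 ÷ 0.17140 = BRL 2,450,408.40
BRL 2,450,408.40 ÷ 3.3795 = AUD 725,080.16
AUD 725,080.16 × 10.412 = ZAR 7,549,534.63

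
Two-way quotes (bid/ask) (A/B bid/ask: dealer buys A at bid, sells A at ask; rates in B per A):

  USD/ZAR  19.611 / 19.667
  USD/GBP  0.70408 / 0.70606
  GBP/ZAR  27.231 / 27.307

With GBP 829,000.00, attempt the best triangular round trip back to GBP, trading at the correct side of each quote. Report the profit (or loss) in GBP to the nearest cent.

Net profit: GBP 14,215.68

Best loop GBP → USD → ZAR → GBP:
GBP 829,000.00 ÷ 0.70606 (buy USD at ask) = USD 1,174,121.18
USD 1,174,121.18 × 19.611 (sell USD at bid) = ZAR 23,025,690.45
ZAR 23,025,690.45 ÷ 27.307 (buy GBP at ask) = GBP 843,215.68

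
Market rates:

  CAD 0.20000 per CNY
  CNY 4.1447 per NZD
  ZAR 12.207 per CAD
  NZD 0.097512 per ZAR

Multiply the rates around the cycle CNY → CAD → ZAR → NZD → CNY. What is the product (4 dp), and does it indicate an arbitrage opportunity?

Around CNY → CAD → ZAR → NZD → CNY: 1 × 0.20000 × 12.207 × 0.097512 × 4.1447 = 0.986711
Product < 1; profitable direction is CNY → NZD → ZAR → CAD → CNY.

0.9867 (arbitrage exists)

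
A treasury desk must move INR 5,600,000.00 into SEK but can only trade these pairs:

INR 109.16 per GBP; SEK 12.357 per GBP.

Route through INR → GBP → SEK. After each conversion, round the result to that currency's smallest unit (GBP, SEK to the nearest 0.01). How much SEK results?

INR 5,600,000.00 ÷ 109.16 = GBP 51,300.84
GBP 51,300.84 × 12.357 = SEK 633,924.48

SEK 633,924.48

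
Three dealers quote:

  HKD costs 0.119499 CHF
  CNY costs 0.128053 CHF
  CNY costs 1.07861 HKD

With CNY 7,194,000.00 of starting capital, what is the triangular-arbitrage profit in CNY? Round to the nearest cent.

Profitable loop is CNY → HKD → CHF → CNY:
CNY 7,194,000.00 × 1.07861 = HKD 7,759,520.34
HKD 7,759,520.34 × 0.119499 = CHF 927,254.92
CHF 927,254.92 ÷ 0.128053 = CNY 7,241,180.77
Profit = CNY 7,241,180.77 − CNY 7,194,000.00

Profit: CNY 47,180.77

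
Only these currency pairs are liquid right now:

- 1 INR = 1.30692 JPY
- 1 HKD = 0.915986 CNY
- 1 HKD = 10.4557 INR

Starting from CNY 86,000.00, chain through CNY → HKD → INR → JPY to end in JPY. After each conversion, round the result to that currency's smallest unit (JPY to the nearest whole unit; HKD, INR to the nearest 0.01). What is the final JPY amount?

CNY 86,000.00 ÷ 0.915986 = HKD 93,887.90
HKD 93,887.90 × 10.4557 = INR 981,663.72
INR 981,663.72 × 1.30692 = JPY 1,282,956

JPY 1,282,956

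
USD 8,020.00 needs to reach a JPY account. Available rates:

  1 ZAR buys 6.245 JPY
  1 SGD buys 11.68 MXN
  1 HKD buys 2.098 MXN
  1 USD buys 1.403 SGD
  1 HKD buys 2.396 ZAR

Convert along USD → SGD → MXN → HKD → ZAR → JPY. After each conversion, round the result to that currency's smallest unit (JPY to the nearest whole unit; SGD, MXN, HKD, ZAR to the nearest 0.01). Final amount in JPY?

JPY 937,322

USD 8,020.00 × 1.403 = SGD 11,252.06
SGD 11,252.06 × 11.68 = MXN 131,424.06
MXN 131,424.06 ÷ 2.098 = HKD 62,642.55
HKD 62,642.55 × 2.396 = ZAR 150,091.55
ZAR 150,091.55 × 6.245 = JPY 937,322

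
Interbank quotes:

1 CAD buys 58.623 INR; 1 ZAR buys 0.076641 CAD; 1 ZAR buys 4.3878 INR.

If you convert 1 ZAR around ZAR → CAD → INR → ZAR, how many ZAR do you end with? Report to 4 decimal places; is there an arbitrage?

Around ZAR → CAD → INR → ZAR: 1 × 0.076641 × 58.623 ÷ 4.3878 = 1.023959
Product > 1; profitable direction is ZAR → CAD → INR → ZAR.

1.0240 (arbitrage exists)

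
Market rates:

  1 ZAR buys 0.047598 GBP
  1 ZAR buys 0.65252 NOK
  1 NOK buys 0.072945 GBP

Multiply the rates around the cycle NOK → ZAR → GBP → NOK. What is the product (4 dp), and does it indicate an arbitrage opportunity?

1.0000 (no arbitrage)

Around NOK → ZAR → GBP → NOK: 1 ÷ 0.65252 × 0.047598 ÷ 0.072945 = 0.999998
Product ≈ 1 (deviation 0.000%, within rounding noise).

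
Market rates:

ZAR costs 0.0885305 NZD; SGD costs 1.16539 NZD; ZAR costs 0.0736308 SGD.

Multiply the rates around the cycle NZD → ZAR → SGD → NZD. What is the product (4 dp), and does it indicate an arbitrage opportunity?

Around NZD → ZAR → SGD → NZD: 1 ÷ 0.0885305 × 0.0736308 × 1.16539 = 0.969255
Product < 1; profitable direction is NZD → SGD → ZAR → NZD.

0.9693 (arbitrage exists)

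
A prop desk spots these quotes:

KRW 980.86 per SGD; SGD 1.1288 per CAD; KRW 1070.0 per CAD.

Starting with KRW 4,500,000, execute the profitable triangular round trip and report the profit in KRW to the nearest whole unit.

Profitable loop is KRW → CAD → SGD → KRW:
KRW 4,500,000 ÷ 1070.0 = CAD 4,205.61
CAD 4,205.61 × 1.1288 = SGD 4,747.29
SGD 4,747.29 × 980.86 = KRW 4,656,427
Profit = KRW 4,656,427 − KRW 4,500,000

Profit: KRW 156,427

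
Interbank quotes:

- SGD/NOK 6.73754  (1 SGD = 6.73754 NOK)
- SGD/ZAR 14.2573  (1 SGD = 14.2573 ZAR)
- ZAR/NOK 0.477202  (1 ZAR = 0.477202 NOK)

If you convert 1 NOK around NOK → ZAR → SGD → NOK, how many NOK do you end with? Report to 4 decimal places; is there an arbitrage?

0.9903 (arbitrage exists)

Around NOK → ZAR → SGD → NOK: 1 ÷ 0.477202 ÷ 14.2573 × 6.73754 = 0.990289
Product < 1; profitable direction is NOK → SGD → ZAR → NOK.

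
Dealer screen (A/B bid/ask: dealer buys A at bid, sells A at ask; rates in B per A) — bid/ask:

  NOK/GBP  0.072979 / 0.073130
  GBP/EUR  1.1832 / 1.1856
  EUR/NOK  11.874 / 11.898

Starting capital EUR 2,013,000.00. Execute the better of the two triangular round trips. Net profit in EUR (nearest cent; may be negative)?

Net profit: EUR 50,939.15

Best loop EUR → NOK → GBP → EUR:
EUR 2,013,000.00 × 11.874 (sell EUR at bid) = NOK 23,902,362.00
NOK 23,902,362.00 × 0.072979 (sell NOK at bid) = GBP 1,744,370.48
GBP 1,744,370.48 × 1.1832 (sell GBP at bid) = EUR 2,063,939.15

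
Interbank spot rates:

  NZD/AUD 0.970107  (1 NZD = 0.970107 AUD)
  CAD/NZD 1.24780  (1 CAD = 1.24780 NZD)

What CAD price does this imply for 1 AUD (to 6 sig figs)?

AUD/CAD = 0.826105

1 AUD ÷ 0.970107 = 1.03081 NZD
1.03081 NZD ÷ 1.24780 = 0.826105 CAD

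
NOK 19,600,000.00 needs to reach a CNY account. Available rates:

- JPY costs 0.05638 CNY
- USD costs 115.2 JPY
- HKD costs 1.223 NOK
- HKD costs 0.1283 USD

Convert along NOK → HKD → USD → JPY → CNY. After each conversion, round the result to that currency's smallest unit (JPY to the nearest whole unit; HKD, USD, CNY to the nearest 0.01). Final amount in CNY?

NOK 19,600,000.00 ÷ 1.223 = HKD 16,026,165.17
HKD 16,026,165.17 × 0.1283 = USD 2,056,156.99
USD 2,056,156.99 × 115.2 = JPY 236,869,285
JPY 236,869,285 × 0.05638 = CNY 13,354,690.29

CNY 13,354,690.29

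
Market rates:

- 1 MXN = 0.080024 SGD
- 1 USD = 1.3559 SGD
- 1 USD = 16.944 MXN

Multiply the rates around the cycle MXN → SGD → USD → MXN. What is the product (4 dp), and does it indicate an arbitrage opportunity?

Around MXN → SGD → USD → MXN: 1 × 0.080024 ÷ 1.3559 × 16.944 = 1.000020
Product ≈ 1 (deviation 0.002%, within rounding noise).

1.0000 (no arbitrage)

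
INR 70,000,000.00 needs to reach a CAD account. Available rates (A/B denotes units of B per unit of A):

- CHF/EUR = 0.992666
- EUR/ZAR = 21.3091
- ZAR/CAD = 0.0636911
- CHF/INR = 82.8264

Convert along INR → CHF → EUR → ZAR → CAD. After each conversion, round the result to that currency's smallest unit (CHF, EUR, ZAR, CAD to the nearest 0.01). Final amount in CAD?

CAD 1,138,613.31

INR 70,000,000.00 ÷ 82.8264 = CHF 845,141.16
CHF 845,141.16 × 0.992666 = EUR 838,942.89
EUR 838,942.89 × 21.3091 = ZAR 17,877,117.94
ZAR 17,877,117.94 × 0.0636911 = CAD 1,138,613.31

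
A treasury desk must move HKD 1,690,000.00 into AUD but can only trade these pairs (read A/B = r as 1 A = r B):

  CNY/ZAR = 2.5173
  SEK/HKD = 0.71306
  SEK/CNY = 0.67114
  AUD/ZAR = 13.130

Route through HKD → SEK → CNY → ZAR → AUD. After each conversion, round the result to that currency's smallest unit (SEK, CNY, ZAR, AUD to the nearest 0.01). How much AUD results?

AUD 304,960.79

HKD 1,690,000.00 ÷ 0.71306 = SEK 2,370,067.04
SEK 2,370,067.04 × 0.67114 = CNY 1,590,646.79
CNY 1,590,646.79 × 2.5173 = ZAR 4,004,135.16
ZAR 4,004,135.16 ÷ 13.130 = AUD 304,960.79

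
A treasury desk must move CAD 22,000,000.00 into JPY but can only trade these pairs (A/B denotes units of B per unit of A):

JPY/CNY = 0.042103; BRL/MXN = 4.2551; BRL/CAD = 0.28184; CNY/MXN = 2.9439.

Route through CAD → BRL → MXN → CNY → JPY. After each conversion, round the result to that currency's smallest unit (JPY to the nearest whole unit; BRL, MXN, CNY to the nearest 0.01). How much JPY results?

CAD 22,000,000.00 ÷ 0.28184 = BRL 78,058,472.89
BRL 78,058,472.89 × 4.2551 = MXN 332,146,607.99
MXN 332,146,607.99 ÷ 2.9439 = CNY 112,825,370.42
CNY 112,825,370.42 ÷ 0.042103 = JPY 2,679,746,584

JPY 2,679,746,584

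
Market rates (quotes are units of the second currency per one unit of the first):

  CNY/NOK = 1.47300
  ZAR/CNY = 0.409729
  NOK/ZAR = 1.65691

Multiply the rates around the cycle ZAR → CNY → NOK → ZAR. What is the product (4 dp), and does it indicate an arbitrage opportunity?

1.0000 (no arbitrage)

Around ZAR → CNY → NOK → ZAR: 1 × 0.409729 × 1.47300 × 1.65691 = 0.999996
Product ≈ 1 (deviation 0.000%, within rounding noise).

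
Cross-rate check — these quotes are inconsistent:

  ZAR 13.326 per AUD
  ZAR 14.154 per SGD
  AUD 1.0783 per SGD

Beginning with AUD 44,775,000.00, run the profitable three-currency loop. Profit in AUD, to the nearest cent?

Profitable loop is AUD → ZAR → SGD → AUD:
AUD 44,775,000.00 × 13.326 = ZAR 596,671,650.00
ZAR 596,671,650.00 ÷ 14.154 = SGD 42,155,690.97
SGD 42,155,690.97 × 1.0783 = AUD 45,456,481.57
Profit = AUD 45,456,481.57 − AUD 44,775,000.00

Profit: AUD 681,481.57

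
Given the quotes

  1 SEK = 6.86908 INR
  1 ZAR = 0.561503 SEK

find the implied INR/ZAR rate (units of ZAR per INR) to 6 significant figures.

INR/ZAR = 0.259268

1 INR ÷ 6.86908 = 0.14558 SEK
0.14558 SEK ÷ 0.561503 = 0.259268 ZAR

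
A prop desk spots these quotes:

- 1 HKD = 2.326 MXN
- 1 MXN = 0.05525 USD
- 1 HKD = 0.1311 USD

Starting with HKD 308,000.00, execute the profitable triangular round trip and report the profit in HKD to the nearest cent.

Profit: HKD 6,203.79

Profitable loop is HKD → USD → MXN → HKD:
HKD 308,000.00 × 0.1311 = USD 40,378.80
USD 40,378.80 ÷ 0.05525 = MXN 730,838.01
MXN 730,838.01 ÷ 2.326 = HKD 314,203.79
Profit = HKD 314,203.79 − HKD 308,000.00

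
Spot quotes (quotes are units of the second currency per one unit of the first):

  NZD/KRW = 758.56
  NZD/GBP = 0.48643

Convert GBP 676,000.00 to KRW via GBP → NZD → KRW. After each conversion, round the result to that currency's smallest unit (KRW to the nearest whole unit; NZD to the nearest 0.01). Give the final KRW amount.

KRW 1,054,183,667

GBP 676,000.00 ÷ 0.48643 = NZD 1,389,716.92
NZD 1,389,716.92 × 758.56 = KRW 1,054,183,667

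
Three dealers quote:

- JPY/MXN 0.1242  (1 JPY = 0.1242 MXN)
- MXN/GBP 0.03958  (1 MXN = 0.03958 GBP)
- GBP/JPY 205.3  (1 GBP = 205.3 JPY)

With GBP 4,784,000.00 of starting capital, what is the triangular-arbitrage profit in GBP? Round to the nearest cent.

Profit: GBP 44,113.89

Profitable loop is GBP → JPY → MXN → GBP:
GBP 4,784,000.00 × 205.3 = JPY 982,155,200
JPY 982,155,200 × 0.1242 = MXN 121,983,675.84
MXN 121,983,675.84 × 0.03958 = GBP 4,828,113.89
Profit = GBP 4,828,113.89 − GBP 4,784,000.00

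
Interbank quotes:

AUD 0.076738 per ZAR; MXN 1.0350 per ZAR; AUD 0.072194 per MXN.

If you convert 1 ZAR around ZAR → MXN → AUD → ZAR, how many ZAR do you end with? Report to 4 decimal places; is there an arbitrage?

0.9737 (arbitrage exists)

Around ZAR → MXN → AUD → ZAR: 1 × 1.0350 × 0.072194 ÷ 0.076738 = 0.973713
Product < 1; profitable direction is ZAR → AUD → MXN → ZAR.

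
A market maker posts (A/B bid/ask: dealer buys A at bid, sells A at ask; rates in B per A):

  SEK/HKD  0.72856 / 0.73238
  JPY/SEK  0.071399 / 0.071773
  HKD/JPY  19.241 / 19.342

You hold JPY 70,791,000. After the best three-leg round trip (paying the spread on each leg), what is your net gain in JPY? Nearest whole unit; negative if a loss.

Net profit: JPY 62,799

Best loop JPY → SEK → HKD → JPY:
JPY 70,791,000 × 0.071399 (sell JPY at bid) = SEK 5,054,406.61
SEK 5,054,406.61 × 0.72856 (sell SEK at bid) = HKD 3,682,438.48
HKD 3,682,438.48 × 19.241 (sell HKD at bid) = JPY 70,853,799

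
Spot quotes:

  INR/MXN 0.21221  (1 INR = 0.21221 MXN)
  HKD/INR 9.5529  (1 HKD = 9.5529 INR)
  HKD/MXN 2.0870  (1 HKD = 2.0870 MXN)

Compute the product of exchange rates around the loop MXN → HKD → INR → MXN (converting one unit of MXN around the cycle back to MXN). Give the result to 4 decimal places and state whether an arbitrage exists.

Around MXN → HKD → INR → MXN: 1 ÷ 2.0870 × 9.5529 × 0.21221 = 0.971356
Product < 1; profitable direction is MXN → INR → HKD → MXN.

0.9714 (arbitrage exists)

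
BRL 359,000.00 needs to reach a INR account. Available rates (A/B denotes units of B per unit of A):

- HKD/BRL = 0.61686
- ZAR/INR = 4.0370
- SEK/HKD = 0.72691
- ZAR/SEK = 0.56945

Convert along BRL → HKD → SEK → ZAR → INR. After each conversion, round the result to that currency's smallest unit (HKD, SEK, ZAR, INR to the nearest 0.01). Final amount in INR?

INR 5,675,842.64

BRL 359,000.00 ÷ 0.61686 = HKD 581,979.70
HKD 581,979.70 ÷ 0.72691 = SEK 800,621.40
SEK 800,621.40 ÷ 0.56945 = ZAR 1,405,955.57
ZAR 1,405,955.57 × 4.0370 = INR 5,675,842.64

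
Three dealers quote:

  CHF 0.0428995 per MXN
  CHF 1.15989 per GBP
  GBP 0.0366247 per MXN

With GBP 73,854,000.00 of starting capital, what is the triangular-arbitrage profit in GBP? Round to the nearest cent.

Profit: GBP 728,231.34

Profitable loop is GBP → MXN → CHF → GBP:
GBP 73,854,000.00 ÷ 0.0366247 = MXN 2,016,507,985.05
MXN 2,016,507,985.05 × 0.0428995 = CHF 86,507,184.30
CHF 86,507,184.30 ÷ 1.15989 = GBP 74,582,231.34
Profit = GBP 74,582,231.34 − GBP 73,854,000.00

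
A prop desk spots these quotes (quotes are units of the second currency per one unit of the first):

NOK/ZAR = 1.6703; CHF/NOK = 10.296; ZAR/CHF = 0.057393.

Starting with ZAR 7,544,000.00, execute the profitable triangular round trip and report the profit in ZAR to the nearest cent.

Profitable loop is ZAR → NOK → CHF → ZAR:
ZAR 7,544,000.00 ÷ 1.6703 = NOK 4,516,553.91
NOK 4,516,553.91 ÷ 10.296 = CHF 438,670.74
CHF 438,670.74 ÷ 0.057393 = ZAR 7,643,279.45
Profit = ZAR 7,643,279.45 − ZAR 7,544,000.00

Profit: ZAR 99,279.45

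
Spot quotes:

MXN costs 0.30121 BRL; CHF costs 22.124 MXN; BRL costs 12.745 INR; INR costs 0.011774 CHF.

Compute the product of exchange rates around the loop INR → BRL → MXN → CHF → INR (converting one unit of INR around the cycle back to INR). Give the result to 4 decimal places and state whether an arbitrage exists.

Around INR → BRL → MXN → CHF → INR: 1 ÷ 12.745 ÷ 0.30121 ÷ 22.124 ÷ 0.011774 = 1.000007
Product ≈ 1 (deviation 0.001%, within rounding noise).

1.0000 (no arbitrage)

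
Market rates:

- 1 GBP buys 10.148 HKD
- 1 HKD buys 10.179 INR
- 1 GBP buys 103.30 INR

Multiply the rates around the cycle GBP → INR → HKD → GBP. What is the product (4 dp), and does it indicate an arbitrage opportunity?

1.0000 (no arbitrage)

Around GBP → INR → HKD → GBP: 1 × 103.30 ÷ 10.179 ÷ 10.148 = 1.000034
Product ≈ 1 (deviation 0.003%, within rounding noise).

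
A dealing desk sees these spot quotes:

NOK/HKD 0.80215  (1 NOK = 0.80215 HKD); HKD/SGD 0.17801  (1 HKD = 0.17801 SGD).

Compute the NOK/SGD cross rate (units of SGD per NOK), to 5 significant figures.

1 NOK × 0.80215 = 0.80215 HKD
0.80215 HKD × 0.17801 = 0.142791 SGD

NOK/SGD = 0.14279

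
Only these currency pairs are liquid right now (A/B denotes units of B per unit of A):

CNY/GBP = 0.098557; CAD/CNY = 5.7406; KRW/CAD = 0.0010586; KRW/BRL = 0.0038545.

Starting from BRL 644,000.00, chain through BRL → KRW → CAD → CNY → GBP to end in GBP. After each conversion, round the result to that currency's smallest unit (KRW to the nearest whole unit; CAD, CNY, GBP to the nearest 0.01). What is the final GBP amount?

BRL 644,000.00 ÷ 0.0038545 = KRW 167,077,442
KRW 167,077,442 × 0.0010586 = CAD 176,868.18
CAD 176,868.18 × 5.7406 = CNY 1,015,329.47
CNY 1,015,329.47 × 0.098557 = GBP 100,067.83

GBP 100,067.83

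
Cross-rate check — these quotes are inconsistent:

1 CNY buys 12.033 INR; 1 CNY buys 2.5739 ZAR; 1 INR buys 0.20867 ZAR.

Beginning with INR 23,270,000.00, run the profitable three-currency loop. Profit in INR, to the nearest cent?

Profitable loop is INR → CNY → ZAR → INR:
INR 23,270,000.00 ÷ 12.033 = CNY 1,933,848.58
CNY 1,933,848.58 × 2.5739 = ZAR 4,977,532.87
ZAR 4,977,532.87 ÷ 0.20867 = INR 23,853,610.33
Profit = INR 23,853,610.33 − INR 23,270,000.00

Profit: INR 583,610.33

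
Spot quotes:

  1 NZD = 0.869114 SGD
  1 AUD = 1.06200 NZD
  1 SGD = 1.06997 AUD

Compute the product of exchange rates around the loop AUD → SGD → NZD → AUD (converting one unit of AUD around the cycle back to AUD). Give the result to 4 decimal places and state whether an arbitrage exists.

1.0126 (arbitrage exists)

Around AUD → SGD → NZD → AUD: 1 ÷ 1.06997 ÷ 0.869114 ÷ 1.06200 = 1.012575
Product > 1; profitable direction is AUD → SGD → NZD → AUD.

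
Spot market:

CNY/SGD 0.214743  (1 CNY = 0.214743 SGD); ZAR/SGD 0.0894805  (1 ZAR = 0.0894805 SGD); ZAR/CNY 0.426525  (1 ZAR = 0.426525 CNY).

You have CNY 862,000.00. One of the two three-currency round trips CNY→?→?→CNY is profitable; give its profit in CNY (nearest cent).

Profit: CNY 20,353.01

Profitable loop is CNY → SGD → ZAR → CNY:
CNY 862,000.00 × 0.214743 = SGD 185,108.47
SGD 185,108.47 ÷ 0.0894805 = ZAR 2,068,701.74
ZAR 2,068,701.74 × 0.426525 = CNY 882,353.01
Profit = CNY 882,353.01 − CNY 862,000.00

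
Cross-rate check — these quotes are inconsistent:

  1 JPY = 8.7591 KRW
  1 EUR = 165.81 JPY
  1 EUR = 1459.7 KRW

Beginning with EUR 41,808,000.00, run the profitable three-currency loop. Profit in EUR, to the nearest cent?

Profit: EUR 211,685.40

Profitable loop is EUR → KRW → JPY → EUR:
EUR 41,808,000.00 × 1459.7 = KRW 61,027,137,600
KRW 61,027,137,600 ÷ 8.7591 = JPY 6,967,284,036
JPY 6,967,284,036 ÷ 165.81 = EUR 42,019,685.40
Profit = EUR 42,019,685.40 − EUR 41,808,000.00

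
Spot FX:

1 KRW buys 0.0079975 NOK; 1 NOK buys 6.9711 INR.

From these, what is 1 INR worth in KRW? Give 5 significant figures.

INR/KRW = 17.937

1 INR ÷ 6.9711 = 0.143449 NOK
0.143449 NOK ÷ 0.0079975 = 17.9368 KRW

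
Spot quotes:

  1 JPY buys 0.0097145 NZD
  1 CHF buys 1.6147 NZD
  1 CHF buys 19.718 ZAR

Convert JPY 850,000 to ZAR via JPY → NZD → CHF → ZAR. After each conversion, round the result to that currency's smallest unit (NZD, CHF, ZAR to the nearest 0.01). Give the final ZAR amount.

JPY 850,000 × 0.0097145 = NZD 8,257.32
NZD 8,257.32 ÷ 1.6147 = CHF 5,113.84
CHF 5,113.84 × 19.718 = ZAR 100,834.70

ZAR 100,834.70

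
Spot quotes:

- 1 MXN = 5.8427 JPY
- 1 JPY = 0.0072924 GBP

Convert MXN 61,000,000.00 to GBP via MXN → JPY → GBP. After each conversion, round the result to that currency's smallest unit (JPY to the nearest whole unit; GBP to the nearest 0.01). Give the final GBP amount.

MXN 61,000,000.00 × 5.8427 = JPY 356,404,700
JPY 356,404,700 × 0.0072924 = GBP 2,599,045.63

GBP 2,599,045.63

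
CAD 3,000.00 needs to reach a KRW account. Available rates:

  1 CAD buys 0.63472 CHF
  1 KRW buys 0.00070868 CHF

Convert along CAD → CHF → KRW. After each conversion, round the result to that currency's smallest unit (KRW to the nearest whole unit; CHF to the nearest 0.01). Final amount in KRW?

KRW 2,686,911

CAD 3,000.00 × 0.63472 = CHF 1,904.16
CHF 1,904.16 ÷ 0.00070868 = KRW 2,686,911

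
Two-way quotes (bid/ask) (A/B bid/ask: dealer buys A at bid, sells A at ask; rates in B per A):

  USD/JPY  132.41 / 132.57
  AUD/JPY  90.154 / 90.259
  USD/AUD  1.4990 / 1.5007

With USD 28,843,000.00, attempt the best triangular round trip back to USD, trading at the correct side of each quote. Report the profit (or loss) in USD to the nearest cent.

Net profit: USD 559,334.02

Best loop USD → AUD → JPY → USD:
USD 28,843,000.00 × 1.4990 (sell USD at bid) = AUD 43,235,657.00
AUD 43,235,657.00 × 90.154 (sell AUD at bid) = JPY 3,897,867,421
JPY 3,897,867,421 ÷ 132.57 (buy USD at ask) = USD 29,402,334.02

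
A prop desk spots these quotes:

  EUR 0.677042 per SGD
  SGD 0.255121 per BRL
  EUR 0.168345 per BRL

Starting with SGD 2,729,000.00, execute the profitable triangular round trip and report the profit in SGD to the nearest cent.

Profit: SGD 71,045.79

Profitable loop is SGD → EUR → BRL → SGD:
SGD 2,729,000.00 × 0.677042 = EUR 1,847,647.62
EUR 1,847,647.62 ÷ 0.168345 = BRL 10,975,363.79
BRL 10,975,363.79 × 0.255121 = SGD 2,800,045.79
Profit = SGD 2,800,045.79 − SGD 2,729,000.00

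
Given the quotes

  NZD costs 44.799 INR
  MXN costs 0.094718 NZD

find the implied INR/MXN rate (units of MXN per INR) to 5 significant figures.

INR/MXN = 0.23567

1 INR ÷ 44.799 = 0.0223219 NZD
0.0223219 NZD ÷ 0.094718 = 0.235667 MXN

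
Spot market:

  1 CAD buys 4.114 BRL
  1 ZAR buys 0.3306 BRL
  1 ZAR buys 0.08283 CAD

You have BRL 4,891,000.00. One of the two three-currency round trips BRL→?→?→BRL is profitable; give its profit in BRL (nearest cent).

Profitable loop is BRL → ZAR → CAD → BRL:
BRL 4,891,000.00 ÷ 0.3306 = ZAR 14,794,313.37
ZAR 14,794,313.37 × 0.08283 = CAD 1,225,412.98
CAD 1,225,412.98 × 4.114 = BRL 5,041,348.98
Profit = BRL 5,041,348.98 − BRL 4,891,000.00

Profit: BRL 150,348.98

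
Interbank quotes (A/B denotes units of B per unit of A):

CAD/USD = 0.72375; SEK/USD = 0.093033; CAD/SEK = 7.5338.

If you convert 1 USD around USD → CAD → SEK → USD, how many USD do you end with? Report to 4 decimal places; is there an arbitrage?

0.9684 (arbitrage exists)

Around USD → CAD → SEK → USD: 1 ÷ 0.72375 × 7.5338 × 0.093033 = 0.968417
Product < 1; profitable direction is USD → SEK → CAD → USD.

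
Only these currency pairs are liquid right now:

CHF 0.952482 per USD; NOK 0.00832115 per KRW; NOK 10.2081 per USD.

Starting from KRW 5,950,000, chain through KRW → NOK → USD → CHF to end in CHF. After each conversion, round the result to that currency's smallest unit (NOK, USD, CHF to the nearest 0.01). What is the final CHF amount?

CHF 4,619.68

KRW 5,950,000 × 0.00832115 = NOK 49,510.84
NOK 49,510.84 ÷ 10.2081 = USD 4,850.15
USD 4,850.15 × 0.952482 = CHF 4,619.68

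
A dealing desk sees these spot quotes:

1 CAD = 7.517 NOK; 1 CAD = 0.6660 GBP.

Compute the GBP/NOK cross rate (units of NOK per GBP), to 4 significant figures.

GBP/NOK = 11.29

1 GBP ÷ 0.6660 = 1.5015 CAD
1.5015 CAD × 7.517 = 11.2868 NOK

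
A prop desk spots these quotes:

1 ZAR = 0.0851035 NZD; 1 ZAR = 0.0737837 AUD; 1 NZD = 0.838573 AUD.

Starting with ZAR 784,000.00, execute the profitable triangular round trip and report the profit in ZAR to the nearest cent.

Profit: ZAR 26,565.65

Profitable loop is ZAR → AUD → NZD → ZAR:
ZAR 784,000.00 × 0.0737837 = AUD 57,846.42
AUD 57,846.42 ÷ 0.838573 = NZD 68,981.97
NZD 68,981.97 ÷ 0.0851035 = ZAR 810,565.65
Profit = ZAR 810,565.65 − ZAR 784,000.00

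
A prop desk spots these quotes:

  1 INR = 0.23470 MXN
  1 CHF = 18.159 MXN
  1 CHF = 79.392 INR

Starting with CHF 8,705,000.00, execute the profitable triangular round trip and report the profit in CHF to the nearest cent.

Profitable loop is CHF → INR → MXN → CHF:
CHF 8,705,000.00 × 79.392 = INR 691,107,360.00
INR 691,107,360.00 × 0.23470 = MXN 162,202,897.39
MXN 162,202,897.39 ÷ 18.159 = CHF 8,932,369.48
Profit = CHF 8,932,369.48 − CHF 8,705,000.00

Profit: CHF 227,369.48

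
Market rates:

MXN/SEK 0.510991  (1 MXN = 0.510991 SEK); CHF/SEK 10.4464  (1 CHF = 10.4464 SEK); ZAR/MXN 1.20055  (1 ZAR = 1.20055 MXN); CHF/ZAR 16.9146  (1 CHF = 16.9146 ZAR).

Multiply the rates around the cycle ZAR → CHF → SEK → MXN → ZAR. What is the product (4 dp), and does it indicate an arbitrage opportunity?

1.0067 (arbitrage exists)

Around ZAR → CHF → SEK → MXN → ZAR: 1 ÷ 16.9146 × 10.4464 ÷ 0.510991 ÷ 1.20055 = 1.006726
Product > 1; profitable direction is ZAR → CHF → SEK → MXN → ZAR.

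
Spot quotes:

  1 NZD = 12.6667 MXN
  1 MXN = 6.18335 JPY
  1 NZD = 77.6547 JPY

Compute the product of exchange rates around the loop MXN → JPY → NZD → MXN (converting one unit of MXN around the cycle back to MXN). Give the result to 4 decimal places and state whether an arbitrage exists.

1.0086 (arbitrage exists)

Around MXN → JPY → NZD → MXN: 1 × 6.18335 ÷ 77.6547 × 12.6667 = 1.008601
Product > 1; profitable direction is MXN → JPY → NZD → MXN.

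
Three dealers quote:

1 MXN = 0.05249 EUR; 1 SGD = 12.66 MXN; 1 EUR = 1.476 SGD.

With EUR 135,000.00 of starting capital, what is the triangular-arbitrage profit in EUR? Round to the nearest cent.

Profitable loop is EUR → MXN → SGD → EUR:
EUR 135,000.00 ÷ 0.05249 = MXN 2,571,918.46
MXN 2,571,918.46 ÷ 12.66 = SGD 203,153.12
SGD 203,153.12 ÷ 1.476 = EUR 137,637.61
Profit = EUR 137,637.61 − EUR 135,000.00

Profit: EUR 2,637.61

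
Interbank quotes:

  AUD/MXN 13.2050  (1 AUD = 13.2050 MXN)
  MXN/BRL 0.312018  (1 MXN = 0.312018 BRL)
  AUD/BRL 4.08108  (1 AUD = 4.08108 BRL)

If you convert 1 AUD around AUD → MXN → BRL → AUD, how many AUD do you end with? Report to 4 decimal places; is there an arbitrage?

1.0096 (arbitrage exists)

Around AUD → MXN → BRL → AUD: 1 × 13.2050 × 0.312018 ÷ 4.08108 = 1.009585
Product > 1; profitable direction is AUD → MXN → BRL → AUD.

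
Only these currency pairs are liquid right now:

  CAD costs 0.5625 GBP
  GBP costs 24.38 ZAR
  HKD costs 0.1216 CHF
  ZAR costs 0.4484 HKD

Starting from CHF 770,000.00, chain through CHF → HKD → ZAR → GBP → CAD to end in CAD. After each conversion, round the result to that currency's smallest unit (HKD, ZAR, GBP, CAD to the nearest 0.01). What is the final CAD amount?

CAD 1,029,758.35

CHF 770,000.00 ÷ 0.1216 = HKD 6,332,236.84
HKD 6,332,236.84 ÷ 0.4484 = ZAR 14,121,848.44
ZAR 14,121,848.44 ÷ 24.38 = GBP 579,239.07
GBP 579,239.07 ÷ 0.5625 = CAD 1,029,758.35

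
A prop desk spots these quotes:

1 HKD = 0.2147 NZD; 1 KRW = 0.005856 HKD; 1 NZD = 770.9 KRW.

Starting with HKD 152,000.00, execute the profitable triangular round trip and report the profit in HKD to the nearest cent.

Profit: HKD 4,823.96

Profitable loop is HKD → KRW → NZD → HKD:
HKD 152,000.00 ÷ 0.005856 = KRW 25,956,284
KRW 25,956,284 ÷ 770.9 = NZD 33,670.11
NZD 33,670.11 ÷ 0.2147 = HKD 156,823.96
Profit = HKD 156,823.96 − HKD 152,000.00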